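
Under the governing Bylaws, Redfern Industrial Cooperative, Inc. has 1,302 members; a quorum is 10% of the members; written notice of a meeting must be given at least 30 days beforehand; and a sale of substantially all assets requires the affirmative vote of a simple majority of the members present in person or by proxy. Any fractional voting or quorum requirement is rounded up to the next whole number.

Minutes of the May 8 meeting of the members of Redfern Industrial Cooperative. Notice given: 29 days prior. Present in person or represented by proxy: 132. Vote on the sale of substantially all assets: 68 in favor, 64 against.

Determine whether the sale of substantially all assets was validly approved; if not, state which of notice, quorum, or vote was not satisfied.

Invalid — notice requirement not satisfied.

Notice: 29 days given; 30 required. Not satisfied.
Quorum: 10% of 1,302 = 130.20, rounded up to 131; 132 present. Satisfied.
Vote: requires a majority of those present (132); a majority of 132 is 67, so 67 needed; 68 in favor. Satisfied.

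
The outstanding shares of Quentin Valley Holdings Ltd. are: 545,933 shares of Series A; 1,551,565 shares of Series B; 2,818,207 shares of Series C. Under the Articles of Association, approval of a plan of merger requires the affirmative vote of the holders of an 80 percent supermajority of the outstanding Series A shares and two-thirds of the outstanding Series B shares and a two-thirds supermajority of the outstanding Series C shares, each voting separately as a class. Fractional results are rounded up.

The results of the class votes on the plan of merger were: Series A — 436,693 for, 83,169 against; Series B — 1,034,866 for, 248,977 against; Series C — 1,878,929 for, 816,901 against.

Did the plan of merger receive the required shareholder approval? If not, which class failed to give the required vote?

Series A: 4/5 of 545933 = 436746.40, rounded up to 436747; 436,747 required, 436,693 in favor — not approved.
Series B: 2/3 of 1551565 = 1034376.67, rounded up to 1034377; 1,034,377 required, 1,034,866 in favor — approved.
Series C: 2/3 of 2818207 = 1878804.67, rounded up to 1878805; 1,878,805 required, 1,878,929 in favor — approved.

Not approved — the Series A shares did not give the required vote.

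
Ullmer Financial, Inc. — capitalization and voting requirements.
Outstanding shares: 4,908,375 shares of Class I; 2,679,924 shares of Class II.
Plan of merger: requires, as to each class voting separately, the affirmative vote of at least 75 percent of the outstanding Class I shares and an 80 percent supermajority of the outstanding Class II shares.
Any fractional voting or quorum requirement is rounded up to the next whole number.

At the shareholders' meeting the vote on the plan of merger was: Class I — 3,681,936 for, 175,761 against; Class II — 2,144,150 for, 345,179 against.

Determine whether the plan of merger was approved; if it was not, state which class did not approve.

Approved — every class gave the required vote.

Class I: 3/4 of 4908375 = 3681281.25, rounded up to 3681282; 3,681,282 required, 3,681,936 in favor — approved.
Class II: 4/5 of 2679924 = 2143939.20, rounded up to 2143940; 2,143,940 required, 2,144,150 in favor — approved.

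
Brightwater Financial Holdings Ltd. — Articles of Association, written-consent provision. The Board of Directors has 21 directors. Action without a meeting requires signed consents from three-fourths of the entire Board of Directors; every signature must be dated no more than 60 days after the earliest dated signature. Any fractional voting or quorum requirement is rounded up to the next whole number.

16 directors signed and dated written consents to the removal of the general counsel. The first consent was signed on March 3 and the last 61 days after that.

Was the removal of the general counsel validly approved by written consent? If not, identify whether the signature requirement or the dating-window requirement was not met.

Signatures required: three-fourths of 21 — 3/4 of 21 = 15.75, rounded up to 16, so 16 needed; 16 signed. Sufficient.
Dating window: the latest signature is 61 days after the earliest; the limit is 60 days. Outside the window.

Not effective — dating-window requirement not satisfied.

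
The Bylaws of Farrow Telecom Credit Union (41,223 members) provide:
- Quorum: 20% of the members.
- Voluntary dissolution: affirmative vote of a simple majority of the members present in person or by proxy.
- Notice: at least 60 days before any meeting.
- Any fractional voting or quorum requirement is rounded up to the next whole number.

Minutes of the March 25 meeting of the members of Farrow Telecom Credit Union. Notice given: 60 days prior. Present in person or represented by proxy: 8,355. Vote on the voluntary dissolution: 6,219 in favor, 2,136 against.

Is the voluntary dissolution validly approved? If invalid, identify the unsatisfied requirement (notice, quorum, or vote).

Valid — all requirements satisfied.

Notice: 60 days given; 60 required. Satisfied.
Quorum: 20% of 41,223 = 8,244.60, rounded up to 8,245; 8,355 present. Satisfied.
Vote: requires a majority of those present (8,355); a majority of 8355 is 4178, so 4,178 needed; 6,219 in favor. Satisfied.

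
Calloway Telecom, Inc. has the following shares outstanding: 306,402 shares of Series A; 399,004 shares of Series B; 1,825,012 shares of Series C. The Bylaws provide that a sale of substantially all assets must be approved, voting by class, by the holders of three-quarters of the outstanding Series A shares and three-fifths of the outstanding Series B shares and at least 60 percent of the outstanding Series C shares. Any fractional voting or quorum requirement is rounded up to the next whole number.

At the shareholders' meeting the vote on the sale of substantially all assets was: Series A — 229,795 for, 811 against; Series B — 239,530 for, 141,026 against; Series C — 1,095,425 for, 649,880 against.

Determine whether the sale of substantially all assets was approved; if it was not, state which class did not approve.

Series A: 3/4 of 306402 = 229801.50, rounded up to 229802; 229,802 required, 229,795 in favor — not approved.
Series B: 3/5 of 399004 = 239402.40, rounded up to 239403; 239,403 required, 239,530 in favor — approved.
Series C: 3/5 of 1825012 = 1095007.20, rounded up to 1095008; 1,095,008 required, 1,095,425 in favor — approved.

Not approved — the Series A shares did not give the required vote.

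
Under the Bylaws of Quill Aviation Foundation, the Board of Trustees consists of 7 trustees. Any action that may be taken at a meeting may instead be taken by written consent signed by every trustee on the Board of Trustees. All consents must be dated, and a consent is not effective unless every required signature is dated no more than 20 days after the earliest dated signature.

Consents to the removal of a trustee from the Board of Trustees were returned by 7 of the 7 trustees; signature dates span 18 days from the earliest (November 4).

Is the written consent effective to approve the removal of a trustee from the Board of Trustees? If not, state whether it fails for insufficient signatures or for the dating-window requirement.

Effective — both the signature and dating-window requirements are satisfied.

Signatures required: the unanimous vote of 7 — unanimous means all 7, so 7 needed; 7 signed. Sufficient.
Dating window: the latest signature is 18 days after the earliest; the limit is 20 days. Within the window.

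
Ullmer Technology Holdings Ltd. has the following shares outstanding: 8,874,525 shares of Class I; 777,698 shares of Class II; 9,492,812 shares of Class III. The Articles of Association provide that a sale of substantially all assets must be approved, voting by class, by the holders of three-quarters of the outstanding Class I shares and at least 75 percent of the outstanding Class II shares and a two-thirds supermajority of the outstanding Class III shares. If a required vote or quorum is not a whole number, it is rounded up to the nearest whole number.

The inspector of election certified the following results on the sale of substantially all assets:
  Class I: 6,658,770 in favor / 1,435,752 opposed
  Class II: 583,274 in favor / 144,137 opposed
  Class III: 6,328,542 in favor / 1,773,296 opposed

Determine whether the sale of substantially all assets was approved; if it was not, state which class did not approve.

Approved — every class gave the required vote.

Class I: 3/4 of 8874525 = 6655893.75, rounded up to 6655894; 6,655,894 required, 6,658,770 in favor — approved.
Class II: 3/4 of 777698 = 583273.50, rounded up to 583274; 583,274 required, 583,274 in favor — approved.
Class III: 2/3 of 9492812 = 6328541.33, rounded up to 6328542; 6,328,542 required, 6,328,542 in favor — approved.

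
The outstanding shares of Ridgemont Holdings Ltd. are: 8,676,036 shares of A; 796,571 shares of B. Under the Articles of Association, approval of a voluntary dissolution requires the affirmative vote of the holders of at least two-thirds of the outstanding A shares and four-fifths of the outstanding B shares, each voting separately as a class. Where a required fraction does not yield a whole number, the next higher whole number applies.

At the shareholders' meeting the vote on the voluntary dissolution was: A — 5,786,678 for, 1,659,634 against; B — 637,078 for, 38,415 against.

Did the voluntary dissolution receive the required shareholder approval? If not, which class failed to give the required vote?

A: 2/3 of 8676036 = 5784024; 5,784,024 required, 5,786,678 in favor — approved.
B: 4/5 of 796571 = 637256.80, rounded up to 637257; 637,257 required, 637,078 in favor — not approved.

Not approved — the B shares did not give the required vote.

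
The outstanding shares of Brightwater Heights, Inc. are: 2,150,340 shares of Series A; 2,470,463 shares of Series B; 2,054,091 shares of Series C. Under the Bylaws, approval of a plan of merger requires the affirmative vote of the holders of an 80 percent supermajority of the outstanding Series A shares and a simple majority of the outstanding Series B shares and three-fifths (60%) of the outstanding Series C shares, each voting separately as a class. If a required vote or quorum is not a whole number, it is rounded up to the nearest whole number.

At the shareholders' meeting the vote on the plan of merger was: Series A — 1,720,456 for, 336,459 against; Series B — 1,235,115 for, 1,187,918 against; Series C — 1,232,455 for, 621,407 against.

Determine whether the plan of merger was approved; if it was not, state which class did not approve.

Not approved — the Series B shares did not give the required vote.

Series A: 4/5 of 2150340 = 1720272; 1,720,272 required, 1,720,456 in favor — approved.
Series B: a majority of 2470463 is 1235232; 1,235,232 required, 1,235,115 in favor — not approved.
Series C: 3/5 of 2054091 = 1232454.60, rounded up to 1232455; 1,232,455 required, 1,232,455 in favor — approved.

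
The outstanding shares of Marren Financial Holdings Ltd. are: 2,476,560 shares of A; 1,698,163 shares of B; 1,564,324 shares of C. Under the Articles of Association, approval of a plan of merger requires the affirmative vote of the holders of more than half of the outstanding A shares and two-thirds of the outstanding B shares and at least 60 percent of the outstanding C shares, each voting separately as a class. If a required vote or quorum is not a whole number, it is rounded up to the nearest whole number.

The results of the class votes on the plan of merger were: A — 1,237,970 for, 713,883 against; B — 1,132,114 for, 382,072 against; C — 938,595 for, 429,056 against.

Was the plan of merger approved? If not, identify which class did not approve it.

Not approved — the A shares did not give the required vote.

A: a majority of 2476560 is 1238281; 1,238,281 required, 1,237,970 in favor — not approved.
B: 2/3 of 1698163 = 1132108.67, rounded up to 1132109; 1,132,109 required, 1,132,114 in favor — approved.
C: 3/5 of 1564324 = 938594.40, rounded up to 938595; 938,595 required, 938,595 in favor — approved.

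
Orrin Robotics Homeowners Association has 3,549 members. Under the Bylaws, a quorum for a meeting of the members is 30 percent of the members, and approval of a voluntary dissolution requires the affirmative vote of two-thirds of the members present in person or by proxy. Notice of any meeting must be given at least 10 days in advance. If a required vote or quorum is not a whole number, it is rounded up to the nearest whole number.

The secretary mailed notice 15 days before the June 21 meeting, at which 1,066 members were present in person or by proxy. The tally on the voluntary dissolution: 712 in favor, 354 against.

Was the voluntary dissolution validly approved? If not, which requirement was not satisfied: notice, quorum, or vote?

Notice: 15 days given; 10 required. Satisfied.
Quorum: 30% of 3,549 = 1,064.70, rounded up to 1,065; 1,066 present. Satisfied.
Vote: requires two-thirds of those present (1,066); 2/3 of 1066 = 710.67, rounded up to 711, so 711 needed; 712 in favor. Satisfied.

Valid — all requirements satisfied.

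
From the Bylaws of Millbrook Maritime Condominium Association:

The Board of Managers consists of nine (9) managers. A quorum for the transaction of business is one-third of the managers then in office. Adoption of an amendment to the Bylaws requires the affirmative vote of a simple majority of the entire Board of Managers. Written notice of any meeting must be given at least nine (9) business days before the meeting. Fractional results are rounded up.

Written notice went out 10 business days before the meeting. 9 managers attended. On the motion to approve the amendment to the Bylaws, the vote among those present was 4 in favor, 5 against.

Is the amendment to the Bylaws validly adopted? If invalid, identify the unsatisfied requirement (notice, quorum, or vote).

Notice: 10 business days given; 9 required (10 ≥ 9). Satisfied.
Quorum: 9 present; quorum is 3. Satisfied.
Vote: the amendment to the Bylaws requires a majority of the entire Board of Managers (9). A majority of 9 is 5, so 5 affirmative votes are needed; 4 voted in favor. Not satisfied.

Invalid — vote requirement not satisfied.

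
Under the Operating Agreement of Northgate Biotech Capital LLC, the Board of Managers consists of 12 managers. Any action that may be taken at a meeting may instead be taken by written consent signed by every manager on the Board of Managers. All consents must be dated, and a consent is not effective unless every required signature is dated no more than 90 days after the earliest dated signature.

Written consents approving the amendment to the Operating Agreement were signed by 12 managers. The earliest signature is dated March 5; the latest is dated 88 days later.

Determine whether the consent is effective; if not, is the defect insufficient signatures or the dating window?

Signatures required: all of 12 — unanimous means all 12, so 12 needed; 12 signed. Sufficient.
Dating window: the latest signature is 88 days after the earliest; the limit is 90 days. Within the window.

Effective — both the signature and dating-window requirements are satisfied.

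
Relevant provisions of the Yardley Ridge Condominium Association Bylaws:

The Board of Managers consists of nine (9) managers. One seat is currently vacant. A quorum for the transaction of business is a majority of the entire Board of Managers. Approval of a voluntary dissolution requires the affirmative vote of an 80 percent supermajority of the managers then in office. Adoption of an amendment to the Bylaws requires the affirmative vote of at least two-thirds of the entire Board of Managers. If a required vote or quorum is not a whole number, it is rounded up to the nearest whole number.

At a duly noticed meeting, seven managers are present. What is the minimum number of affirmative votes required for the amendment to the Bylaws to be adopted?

6

The amendment to the Bylaws requires two-thirds of the entire Board of Managers (9).
2/3 of 9 = 6.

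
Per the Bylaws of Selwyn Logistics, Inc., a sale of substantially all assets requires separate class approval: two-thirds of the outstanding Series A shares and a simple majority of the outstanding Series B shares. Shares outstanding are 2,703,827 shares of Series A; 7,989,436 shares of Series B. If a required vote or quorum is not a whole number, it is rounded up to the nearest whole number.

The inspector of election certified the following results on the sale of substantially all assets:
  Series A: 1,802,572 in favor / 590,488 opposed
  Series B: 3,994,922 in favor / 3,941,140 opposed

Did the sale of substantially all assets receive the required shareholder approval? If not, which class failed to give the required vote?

Series A: 2/3 of 2703827 = 1802551.33, rounded up to 1802552; 1,802,552 required, 1,802,572 in favor — approved.
Series B: a majority of 7989436 is 3994719; 3,994,719 required, 3,994,922 in favor — approved.

Approved — every class gave the required vote.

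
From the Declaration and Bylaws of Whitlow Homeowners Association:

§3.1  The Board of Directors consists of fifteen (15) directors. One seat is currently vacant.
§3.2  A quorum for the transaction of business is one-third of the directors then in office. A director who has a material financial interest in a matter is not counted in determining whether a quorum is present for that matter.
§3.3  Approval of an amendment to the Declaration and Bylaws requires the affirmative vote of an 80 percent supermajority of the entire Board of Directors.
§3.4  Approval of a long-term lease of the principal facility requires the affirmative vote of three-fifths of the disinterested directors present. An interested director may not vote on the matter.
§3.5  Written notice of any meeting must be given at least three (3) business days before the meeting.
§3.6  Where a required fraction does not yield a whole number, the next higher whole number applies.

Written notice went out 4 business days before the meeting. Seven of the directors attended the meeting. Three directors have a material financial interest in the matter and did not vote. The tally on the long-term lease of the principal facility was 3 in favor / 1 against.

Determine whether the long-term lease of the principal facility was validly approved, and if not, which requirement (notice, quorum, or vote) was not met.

Notice: 4 business days given; 3 required (4 ≥ 3). Satisfied.
Quorum: 7 present, but the 3 interested directors do not count, leaving 4. Quorum is 5. Not satisfied.
Vote: the long-term lease of the principal facility requires three-fifths of the disinterested directors present (7 − 3 = 4). 3/5 of 4 = 2.40, rounded up to 3, so 3 affirmative votes are needed; 3 voted in favor. Satisfied. (Moot — without a quorum no business can be validly transacted.)

Invalid — quorum requirement not satisfied.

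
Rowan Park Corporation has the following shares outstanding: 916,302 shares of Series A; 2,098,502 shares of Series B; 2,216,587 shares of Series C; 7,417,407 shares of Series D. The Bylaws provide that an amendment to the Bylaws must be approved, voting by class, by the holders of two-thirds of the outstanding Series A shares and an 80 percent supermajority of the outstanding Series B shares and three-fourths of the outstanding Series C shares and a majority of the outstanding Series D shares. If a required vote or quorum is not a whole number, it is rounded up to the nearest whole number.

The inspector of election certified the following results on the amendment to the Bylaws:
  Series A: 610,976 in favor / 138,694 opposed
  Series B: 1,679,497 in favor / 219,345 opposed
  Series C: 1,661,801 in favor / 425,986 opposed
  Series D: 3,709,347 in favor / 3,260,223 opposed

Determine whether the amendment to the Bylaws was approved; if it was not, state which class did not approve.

Not approved — the Series C shares did not give the required vote.

Series A: 2/3 of 916302 = 610868; 610,868 required, 610,976 in favor — approved.
Series B: 4/5 of 2098502 = 1678801.60, rounded up to 1678802; 1,678,802 required, 1,679,497 in favor — approved.
Series C: 3/4 of 2216587 = 1662440.25, rounded up to 1662441; 1,662,441 required, 1,661,801 in favor — not approved.
Series D: a majority of 7417407 is 3708704; 3,708,704 required, 3,709,347 in favor — approved.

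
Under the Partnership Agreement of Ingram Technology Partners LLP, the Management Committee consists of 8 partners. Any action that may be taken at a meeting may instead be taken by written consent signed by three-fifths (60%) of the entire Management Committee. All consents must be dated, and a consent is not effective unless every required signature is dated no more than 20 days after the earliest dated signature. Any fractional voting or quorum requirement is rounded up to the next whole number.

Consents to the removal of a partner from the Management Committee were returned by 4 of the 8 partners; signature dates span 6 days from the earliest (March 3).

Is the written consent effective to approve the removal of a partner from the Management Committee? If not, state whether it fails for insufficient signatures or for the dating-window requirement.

Signatures required: three-fifths (60%) of 8 — 3/5 of 8 = 4.80, rounded up to 5, so 5 needed; 4 signed. Insufficient.
Dating window: the latest signature is 6 days after the earliest; the limit is 20 days. Within the window.

Not effective — insufficient signatures.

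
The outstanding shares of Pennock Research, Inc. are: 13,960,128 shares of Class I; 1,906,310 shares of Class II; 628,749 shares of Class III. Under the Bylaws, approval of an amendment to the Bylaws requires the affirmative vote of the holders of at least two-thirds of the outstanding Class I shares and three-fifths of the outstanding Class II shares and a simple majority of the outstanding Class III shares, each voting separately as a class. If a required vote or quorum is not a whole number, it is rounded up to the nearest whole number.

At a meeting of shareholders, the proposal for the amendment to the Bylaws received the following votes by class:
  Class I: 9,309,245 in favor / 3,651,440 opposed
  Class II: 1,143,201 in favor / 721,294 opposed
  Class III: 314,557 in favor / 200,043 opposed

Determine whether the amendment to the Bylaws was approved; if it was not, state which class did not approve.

Not approved — the Class II shares did not give the required vote.

Class I: 2/3 of 13960128 = 9306752; 9,306,752 required, 9,309,245 in favor — approved.
Class II: 3/5 of 1906310 = 1143786; 1,143,786 required, 1,143,201 in favor — not approved.
Class III: a majority of 628749 is 314375; 314,375 required, 314,557 in favor — approved.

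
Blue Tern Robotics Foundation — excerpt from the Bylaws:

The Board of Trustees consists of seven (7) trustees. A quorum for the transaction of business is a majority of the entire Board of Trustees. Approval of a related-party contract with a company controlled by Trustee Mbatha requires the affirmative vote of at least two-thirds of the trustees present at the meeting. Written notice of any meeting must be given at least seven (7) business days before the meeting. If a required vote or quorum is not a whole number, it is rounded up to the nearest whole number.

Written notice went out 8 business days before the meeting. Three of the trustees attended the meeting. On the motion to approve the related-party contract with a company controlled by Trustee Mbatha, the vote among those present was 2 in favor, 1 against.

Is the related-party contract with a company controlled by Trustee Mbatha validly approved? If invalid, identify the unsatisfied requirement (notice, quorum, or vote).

Notice: 8 business days given; 7 required (8 ≥ 7). Satisfied.
Quorum: 3 present; quorum is 4. Not satisfied.
Vote: the related-party contract with a company controlled by Trustee Mbatha requires two-thirds of the trustees present (3). 2/3 of 3 = 2, so 2 affirmative votes are needed; 2 voted in favor. Satisfied. (Moot — without a quorum no business can be validly transacted.)

Invalid — quorum requirement not satisfied.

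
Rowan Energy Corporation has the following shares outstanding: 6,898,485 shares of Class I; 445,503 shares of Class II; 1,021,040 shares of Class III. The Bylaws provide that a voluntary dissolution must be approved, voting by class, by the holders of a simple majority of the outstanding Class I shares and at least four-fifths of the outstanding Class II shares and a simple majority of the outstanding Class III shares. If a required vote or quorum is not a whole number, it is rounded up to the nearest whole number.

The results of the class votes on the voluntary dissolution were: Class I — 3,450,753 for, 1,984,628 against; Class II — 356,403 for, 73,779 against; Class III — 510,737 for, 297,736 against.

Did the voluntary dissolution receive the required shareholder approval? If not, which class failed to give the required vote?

Approved — every class gave the required vote.

Class I: a majority of 6898485 is 3449243; 3,449,243 required, 3,450,753 in favor — approved.
Class II: 4/5 of 445503 = 356402.40, rounded up to 356403; 356,403 required, 356,403 in favor — approved.
Class III: a majority of 1021040 is 510521; 510,521 required, 510,737 in favor — approved.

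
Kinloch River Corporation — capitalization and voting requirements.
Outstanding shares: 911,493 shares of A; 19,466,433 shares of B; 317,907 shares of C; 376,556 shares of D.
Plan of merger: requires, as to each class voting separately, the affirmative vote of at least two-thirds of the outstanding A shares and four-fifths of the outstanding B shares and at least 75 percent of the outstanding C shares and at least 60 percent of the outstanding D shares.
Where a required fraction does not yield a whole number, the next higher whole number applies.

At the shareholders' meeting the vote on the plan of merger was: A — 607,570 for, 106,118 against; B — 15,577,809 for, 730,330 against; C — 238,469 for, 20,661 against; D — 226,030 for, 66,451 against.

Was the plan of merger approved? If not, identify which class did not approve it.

A: 2/3 of 911493 = 607662; 607,662 required, 607,570 in favor — not approved.
B: 4/5 of 19466433 = 15573146.40, rounded up to 15573147; 15,573,147 required, 15,577,809 in favor — approved.
C: 3/4 of 317907 = 238430.25, rounded up to 238431; 238,431 required, 238,469 in favor — approved.
D: 3/5 of 376556 = 225933.60, rounded up to 225934; 225,934 required, 226,030 in favor — approved.

Not approved — the A shares did not give the required vote.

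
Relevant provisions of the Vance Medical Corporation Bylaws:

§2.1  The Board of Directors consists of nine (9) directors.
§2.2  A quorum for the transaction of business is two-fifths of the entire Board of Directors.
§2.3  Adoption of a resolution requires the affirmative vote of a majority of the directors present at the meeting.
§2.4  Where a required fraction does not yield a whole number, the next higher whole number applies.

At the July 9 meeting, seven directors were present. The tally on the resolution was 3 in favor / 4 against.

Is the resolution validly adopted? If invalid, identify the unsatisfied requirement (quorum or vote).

Quorum: 7 present; quorum is 4. Satisfied.
Vote: the resolution requires a majority of the directors present (7). A majority of 7 is 4, so 4 affirmative votes are needed; 3 voted in favor. Not satisfied.

Invalid — vote requirement not satisfied.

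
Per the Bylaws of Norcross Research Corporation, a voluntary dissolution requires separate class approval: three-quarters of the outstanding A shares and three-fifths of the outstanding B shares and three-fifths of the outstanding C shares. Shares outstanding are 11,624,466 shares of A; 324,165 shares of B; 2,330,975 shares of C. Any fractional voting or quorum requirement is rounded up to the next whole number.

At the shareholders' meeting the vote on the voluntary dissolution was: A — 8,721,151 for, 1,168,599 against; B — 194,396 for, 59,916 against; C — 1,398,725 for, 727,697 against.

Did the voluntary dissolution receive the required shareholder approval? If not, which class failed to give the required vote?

Not approved — the B shares did not give the required vote.

A: 3/4 of 11624466 = 8718349.50, rounded up to 8718350; 8,718,350 required, 8,721,151 in favor — approved.
B: 3/5 of 324165 = 194499; 194,499 required, 194,396 in favor — not approved.
C: 3/5 of 2330975 = 1398585; 1,398,585 required, 1,398,725 in favor — approved.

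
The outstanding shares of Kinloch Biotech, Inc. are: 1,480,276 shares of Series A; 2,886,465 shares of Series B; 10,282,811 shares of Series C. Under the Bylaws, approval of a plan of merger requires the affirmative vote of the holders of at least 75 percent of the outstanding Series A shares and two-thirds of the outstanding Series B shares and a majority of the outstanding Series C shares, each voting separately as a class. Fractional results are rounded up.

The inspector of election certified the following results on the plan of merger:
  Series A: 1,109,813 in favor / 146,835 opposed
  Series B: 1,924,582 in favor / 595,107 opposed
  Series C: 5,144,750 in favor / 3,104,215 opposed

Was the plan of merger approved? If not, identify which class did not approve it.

Not approved — the Series A shares did not give the required vote.

Series A: 3/4 of 1480276 = 1110207; 1,110,207 required, 1,109,813 in favor — not approved.
Series B: 2/3 of 2886465 = 1924310; 1,924,310 required, 1,924,582 in favor — approved.
Series C: a majority of 10282811 is 5141406; 5,141,406 required, 5,144,750 in favor — approved.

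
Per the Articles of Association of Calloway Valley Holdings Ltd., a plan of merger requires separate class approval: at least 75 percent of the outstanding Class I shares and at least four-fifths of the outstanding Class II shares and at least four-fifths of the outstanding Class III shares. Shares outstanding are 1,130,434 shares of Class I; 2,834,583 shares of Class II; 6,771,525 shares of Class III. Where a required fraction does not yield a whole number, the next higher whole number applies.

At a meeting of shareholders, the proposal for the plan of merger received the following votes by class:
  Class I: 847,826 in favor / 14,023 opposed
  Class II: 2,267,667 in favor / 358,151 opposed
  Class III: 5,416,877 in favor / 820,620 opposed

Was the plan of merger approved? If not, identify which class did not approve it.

Class I: 3/4 of 1130434 = 847825.50, rounded up to 847826; 847,826 required, 847,826 in favor — approved.
Class II: 4/5 of 2834583 = 2267666.40, rounded up to 2267667; 2,267,667 required, 2,267,667 in favor — approved.
Class III: 4/5 of 6771525 = 5417220; 5,417,220 required, 5,416,877 in favor — not approved.

Not approved — the Class III shares did not give the required vote.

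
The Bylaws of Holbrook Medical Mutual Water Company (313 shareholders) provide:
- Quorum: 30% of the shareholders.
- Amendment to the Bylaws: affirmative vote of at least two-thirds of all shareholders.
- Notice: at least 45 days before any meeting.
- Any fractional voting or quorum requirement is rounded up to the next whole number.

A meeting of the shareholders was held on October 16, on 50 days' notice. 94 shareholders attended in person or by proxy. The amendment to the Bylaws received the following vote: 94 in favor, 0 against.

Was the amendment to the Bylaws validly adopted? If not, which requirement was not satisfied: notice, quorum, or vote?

Invalid — vote requirement not satisfied.

Notice: 50 days given; 45 required. Satisfied.
Quorum: 30% of 313 = 93.90, rounded up to 94; 94 present. Satisfied.
Vote: requires two-thirds of all shareholders (313); 2/3 of 313 = 208.67, rounded up to 209, so 209 needed; 94 in favor. Not satisfied.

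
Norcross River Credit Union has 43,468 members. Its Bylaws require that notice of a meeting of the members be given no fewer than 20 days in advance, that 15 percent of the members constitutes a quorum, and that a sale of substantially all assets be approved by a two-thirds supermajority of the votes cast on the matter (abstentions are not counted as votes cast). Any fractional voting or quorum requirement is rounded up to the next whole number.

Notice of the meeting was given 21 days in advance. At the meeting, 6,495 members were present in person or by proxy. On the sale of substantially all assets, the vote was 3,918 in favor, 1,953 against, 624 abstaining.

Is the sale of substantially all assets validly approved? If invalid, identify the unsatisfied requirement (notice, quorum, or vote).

Invalid — quorum requirement not satisfied.

Notice: 21 days given; 20 required. Satisfied.
Quorum: 15% of 43,468 = 6,520.20, rounded up to 6,521; 6,495 present. Not satisfied.
Vote: requires two-thirds of the votes cast (6,495 − 624 abstaining = 5,871); 2/3 of 5871 = 3914, so 3,914 needed; 3,918 in favor. Satisfied.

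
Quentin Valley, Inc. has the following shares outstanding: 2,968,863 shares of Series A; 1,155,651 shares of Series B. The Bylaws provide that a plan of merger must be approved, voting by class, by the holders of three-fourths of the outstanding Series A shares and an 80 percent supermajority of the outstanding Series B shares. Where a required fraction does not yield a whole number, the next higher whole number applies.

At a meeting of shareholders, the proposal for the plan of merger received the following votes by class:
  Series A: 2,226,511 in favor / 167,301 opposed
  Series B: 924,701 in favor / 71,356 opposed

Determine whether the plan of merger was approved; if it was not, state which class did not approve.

Series A: 3/4 of 2968863 = 2226647.25, rounded up to 2226648; 2,226,648 required, 2,226,511 in favor — not approved.
Series B: 4/5 of 1155651 = 924520.80, rounded up to 924521; 924,521 required, 924,701 in favor — approved.

Not approved — the Series A shares did not give the required vote.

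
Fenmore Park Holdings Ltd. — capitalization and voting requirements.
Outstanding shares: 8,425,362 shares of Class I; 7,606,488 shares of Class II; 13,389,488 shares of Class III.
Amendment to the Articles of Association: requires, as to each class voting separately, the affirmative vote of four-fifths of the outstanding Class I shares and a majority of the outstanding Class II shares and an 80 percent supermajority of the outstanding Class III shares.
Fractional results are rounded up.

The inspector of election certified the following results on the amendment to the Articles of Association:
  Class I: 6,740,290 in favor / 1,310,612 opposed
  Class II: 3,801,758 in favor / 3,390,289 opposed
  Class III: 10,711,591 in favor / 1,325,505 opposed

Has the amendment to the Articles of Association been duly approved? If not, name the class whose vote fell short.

Not approved — the Class II shares did not give the required vote.

Class I: 4/5 of 8425362 = 6740289.60, rounded up to 6740290; 6,740,290 required, 6,740,290 in favor — approved.
Class II: a majority of 7606488 is 3803245; 3,803,245 required, 3,801,758 in favor — not approved.
Class III: 4/5 of 13389488 = 10711590.40, rounded up to 10711591; 10,711,591 required, 10,711,591 in favor — approved.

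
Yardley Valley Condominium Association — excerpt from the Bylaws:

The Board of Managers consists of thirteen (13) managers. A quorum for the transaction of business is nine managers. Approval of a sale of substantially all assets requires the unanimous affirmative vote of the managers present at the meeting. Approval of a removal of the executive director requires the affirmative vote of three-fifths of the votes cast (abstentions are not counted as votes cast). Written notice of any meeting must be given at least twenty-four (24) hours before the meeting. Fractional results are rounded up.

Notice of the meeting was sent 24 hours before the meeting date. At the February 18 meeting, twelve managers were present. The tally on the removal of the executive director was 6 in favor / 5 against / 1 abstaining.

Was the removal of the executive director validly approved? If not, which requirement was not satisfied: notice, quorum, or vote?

Notice: 24 hours given; 24 required (24 ≥ 24). Satisfied.
Quorum: 12 present; quorum is 9. Satisfied.
Vote: the removal of the executive director requires three-fifths of the votes cast (12 present − 1 abstaining = 11). 3/5 of 11 = 6.60, rounded up to 7, so 7 affirmative votes are needed; 6 voted in favor. Not satisfied.

Invalid — vote requirement not satisfied.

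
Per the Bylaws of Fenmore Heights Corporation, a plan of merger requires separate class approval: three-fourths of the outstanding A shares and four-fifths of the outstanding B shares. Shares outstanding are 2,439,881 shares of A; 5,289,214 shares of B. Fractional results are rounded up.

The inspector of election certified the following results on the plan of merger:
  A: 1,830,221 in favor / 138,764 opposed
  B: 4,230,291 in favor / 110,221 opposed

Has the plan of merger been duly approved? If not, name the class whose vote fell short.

Not approved — the B shares did not give the required vote.

A: 3/4 of 2439881 = 1829910.75, rounded up to 1829911; 1,829,911 required, 1,830,221 in favor — approved.
B: 4/5 of 5289214 = 4231371.20, rounded up to 4231372; 4,231,372 required, 4,230,291 in favor — not approved.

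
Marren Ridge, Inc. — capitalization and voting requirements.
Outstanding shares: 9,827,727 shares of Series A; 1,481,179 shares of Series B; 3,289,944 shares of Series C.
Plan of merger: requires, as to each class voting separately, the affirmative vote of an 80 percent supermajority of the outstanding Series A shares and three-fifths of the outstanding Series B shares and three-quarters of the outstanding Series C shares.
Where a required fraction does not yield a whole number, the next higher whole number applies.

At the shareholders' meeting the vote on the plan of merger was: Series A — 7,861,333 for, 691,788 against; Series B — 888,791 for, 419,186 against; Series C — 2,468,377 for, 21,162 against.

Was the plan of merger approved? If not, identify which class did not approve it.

Series A: 4/5 of 9827727 = 7862181.60, rounded up to 7862182; 7,862,182 required, 7,861,333 in favor — not approved.
Series B: 3/5 of 1481179 = 888707.40, rounded up to 888708; 888,708 required, 888,791 in favor — approved.
Series C: 3/4 of 3289944 = 2467458; 2,467,458 required, 2,468,377 in favor — approved.

Not approved — the Series A shares did not give the required vote.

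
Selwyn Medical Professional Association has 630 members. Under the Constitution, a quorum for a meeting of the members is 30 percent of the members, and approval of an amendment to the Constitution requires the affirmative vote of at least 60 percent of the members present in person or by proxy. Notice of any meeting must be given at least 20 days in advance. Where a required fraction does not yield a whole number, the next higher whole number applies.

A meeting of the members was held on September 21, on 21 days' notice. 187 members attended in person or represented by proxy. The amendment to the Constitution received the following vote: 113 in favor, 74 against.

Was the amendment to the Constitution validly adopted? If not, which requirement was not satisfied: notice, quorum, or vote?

Notice: 21 days given; 20 required. Satisfied.
Quorum: 30% of 630 = 189; 187 present. Not satisfied.
Vote: requires three-fifths of those present (187); 3/5 of 187 = 112.20, rounded up to 113, so 113 needed; 113 in favor. Satisfied.

Invalid — quorum requirement not satisfied.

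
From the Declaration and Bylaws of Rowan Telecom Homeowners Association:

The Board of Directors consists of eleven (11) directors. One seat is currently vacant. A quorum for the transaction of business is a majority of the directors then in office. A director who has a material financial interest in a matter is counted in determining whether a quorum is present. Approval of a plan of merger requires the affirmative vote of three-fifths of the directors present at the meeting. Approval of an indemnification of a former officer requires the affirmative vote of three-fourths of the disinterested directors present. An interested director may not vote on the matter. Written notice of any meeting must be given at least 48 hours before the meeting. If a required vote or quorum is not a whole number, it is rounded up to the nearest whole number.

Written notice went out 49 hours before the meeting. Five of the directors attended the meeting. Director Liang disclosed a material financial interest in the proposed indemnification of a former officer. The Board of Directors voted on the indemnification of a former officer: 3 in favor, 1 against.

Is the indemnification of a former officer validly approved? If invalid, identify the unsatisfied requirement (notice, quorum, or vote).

Notice: 49 hours given; 48 required (49 ≥ 48). Satisfied.
Quorum: 5 present (interested directors count toward quorum); quorum is 6. Not satisfied.
Vote: the indemnification of a former officer requires three-fourths of the disinterested directors present (5 − 1 = 4). 3/4 of 4 = 3, so 3 affirmative votes are needed; 3 voted in favor. Satisfied. (Moot — without a quorum no business can be validly transacted.)

Invalid — quorum requirement not satisfied.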